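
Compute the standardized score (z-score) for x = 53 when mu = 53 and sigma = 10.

0

Step 1: Recall the z-score formula: z = (x - mu) / sigma
Step 2: Substitute values: z = (53 - 53) / 10
Step 3: z = 0 / 10 = 0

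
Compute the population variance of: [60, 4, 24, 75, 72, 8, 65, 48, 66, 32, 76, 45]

601.9097

Step 1: Compute the mean: (60 + 4 + 24 + 75 + 72 + 8 + 65 + 48 + 66 + 32 + 76 + 45) / 12 = 47.9167
Step 2: Compute squared deviations from the mean:
  (60 - 47.9167)^2 = 146.0069
  (4 - 47.9167)^2 = 1928.6736
  (24 - 47.9167)^2 = 572.0069
  (75 - 47.9167)^2 = 733.5069
  (72 - 47.9167)^2 = 580.0069
  (8 - 47.9167)^2 = 1593.3403
  (65 - 47.9167)^2 = 291.8403
  (48 - 47.9167)^2 = 0.0069
  (66 - 47.9167)^2 = 327.0069
  (32 - 47.9167)^2 = 253.3403
  (76 - 47.9167)^2 = 788.6736
  (45 - 47.9167)^2 = 8.5069
Step 3: Sum of squared deviations = 7222.9167
Step 4: Population variance = 7222.9167 / 12 = 601.9097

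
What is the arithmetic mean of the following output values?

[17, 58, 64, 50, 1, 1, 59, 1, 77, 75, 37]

40

Step 1: Sum all values: 17 + 58 + 64 + 50 + 1 + 1 + 59 + 1 + 77 + 75 + 37 = 440
Step 2: Count the number of values: n = 11
Step 3: Mean = sum / n = 440 / 11 = 40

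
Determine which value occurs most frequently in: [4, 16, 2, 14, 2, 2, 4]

2

Step 1: Count the frequency of each value:
  2: appears 3 time(s)
  4: appears 2 time(s)
  14: appears 1 time(s)
  16: appears 1 time(s)
Step 2: The value 2 appears most frequently (3 times).
Step 3: Mode = 2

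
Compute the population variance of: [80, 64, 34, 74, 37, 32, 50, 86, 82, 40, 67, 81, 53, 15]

477.1684

Step 1: Compute the mean: (80 + 64 + 34 + 74 + 37 + 32 + 50 + 86 + 82 + 40 + 67 + 81 + 53 + 15) / 14 = 56.7857
Step 2: Compute squared deviations from the mean:
  (80 - 56.7857)^2 = 538.9031
  (64 - 56.7857)^2 = 52.0459
  (34 - 56.7857)^2 = 519.1888
  (74 - 56.7857)^2 = 296.3316
  (37 - 56.7857)^2 = 391.4745
  (32 - 56.7857)^2 = 614.3316
  (50 - 56.7857)^2 = 46.0459
  (86 - 56.7857)^2 = 853.4745
  (82 - 56.7857)^2 = 635.7602
  (40 - 56.7857)^2 = 281.7602
  (67 - 56.7857)^2 = 104.3316
  (81 - 56.7857)^2 = 586.3316
  (53 - 56.7857)^2 = 14.3316
  (15 - 56.7857)^2 = 1746.0459
Step 3: Sum of squared deviations = 6680.3571
Step 4: Population variance = 6680.3571 / 14 = 477.1684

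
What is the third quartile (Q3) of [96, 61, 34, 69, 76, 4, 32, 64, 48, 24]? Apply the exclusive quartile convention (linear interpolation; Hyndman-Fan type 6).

70.75

Step 1: Sort the data: [4, 24, 32, 34, 48, 61, 64, 69, 76, 96]
Step 2: n = 10
Step 3: Using the exclusive quartile method:
  Q1 = 30
  Q2 (median) = 54.5
  Q3 = 70.75
  IQR = Q3 - Q1 = 70.75 - 30 = 40.75
Step 4: Q3 = 70.75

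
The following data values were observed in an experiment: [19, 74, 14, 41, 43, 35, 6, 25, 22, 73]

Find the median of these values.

30

Step 1: Sort the data in ascending order: [6, 14, 19, 22, 25, 35, 41, 43, 73, 74]
Step 2: The number of values is n = 10.
Step 3: Since n is even, the median is the average of positions 5 and 6:
  Median = (25 + 35) / 2 = 30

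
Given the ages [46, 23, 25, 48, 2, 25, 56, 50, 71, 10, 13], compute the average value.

33.5455

Step 1: Sum all values: 46 + 23 + 25 + 48 + 2 + 25 + 56 + 50 + 71 + 10 + 13 = 369
Step 2: Count the number of values: n = 11
Step 3: Mean = sum / n = 369 / 11 = 33.5455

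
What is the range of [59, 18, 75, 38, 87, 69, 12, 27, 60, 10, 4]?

83

Step 1: Identify the maximum value: max = 87
Step 2: Identify the minimum value: min = 4
Step 3: Range = max - min = 87 - 4 = 83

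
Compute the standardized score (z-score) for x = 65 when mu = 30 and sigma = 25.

1.4

Step 1: Recall the z-score formula: z = (x - mu) / sigma
Step 2: Substitute values: z = (65 - 30) / 25
Step 3: z = 35 / 25 = 1.4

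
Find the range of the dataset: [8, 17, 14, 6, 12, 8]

11

Step 1: Identify the maximum value: max = 17
Step 2: Identify the minimum value: min = 6
Step 3: Range = max - min = 17 - 6 = 11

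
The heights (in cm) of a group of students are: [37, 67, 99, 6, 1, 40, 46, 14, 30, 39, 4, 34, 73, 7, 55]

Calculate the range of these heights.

98

Step 1: Identify the maximum value: max = 99
Step 2: Identify the minimum value: min = 1
Step 3: Range = max - min = 99 - 1 = 98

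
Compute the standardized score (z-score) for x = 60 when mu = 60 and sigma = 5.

0

Step 1: Recall the z-score formula: z = (x - mu) / sigma
Step 2: Substitute values: z = (60 - 60) / 5
Step 3: z = 0 / 5 = 0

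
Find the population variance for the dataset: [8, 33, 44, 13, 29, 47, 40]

195.102

Step 1: Compute the mean: (8 + 33 + 44 + 13 + 29 + 47 + 40) / 7 = 30.5714
Step 2: Compute squared deviations from the mean:
  (8 - 30.5714)^2 = 509.4694
  (33 - 30.5714)^2 = 5.898
  (44 - 30.5714)^2 = 180.3265
  (13 - 30.5714)^2 = 308.7551
  (29 - 30.5714)^2 = 2.4694
  (47 - 30.5714)^2 = 269.898
  (40 - 30.5714)^2 = 88.898
Step 3: Sum of squared deviations = 1365.7143
Step 4: Population variance = 1365.7143 / 7 = 195.102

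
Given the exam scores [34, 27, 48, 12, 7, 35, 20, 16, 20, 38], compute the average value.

25.7

Step 1: Sum all values: 34 + 27 + 48 + 12 + 7 + 35 + 20 + 16 + 20 + 38 = 257
Step 2: Count the number of values: n = 10
Step 3: Mean = sum / n = 257 / 10 = 25.7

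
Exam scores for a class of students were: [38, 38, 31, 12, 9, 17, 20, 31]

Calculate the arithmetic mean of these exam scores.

24.5

Step 1: Sum all values: 38 + 38 + 31 + 12 + 9 + 17 + 20 + 31 = 196
Step 2: Count the number of values: n = 8
Step 3: Mean = sum / n = 196 / 8 = 24.5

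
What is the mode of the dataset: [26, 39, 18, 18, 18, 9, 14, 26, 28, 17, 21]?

18

Step 1: Count the frequency of each value:
  9: appears 1 time(s)
  14: appears 1 time(s)
  17: appears 1 time(s)
  18: appears 3 time(s)
  21: appears 1 time(s)
  26: appears 2 time(s)
  28: appears 1 time(s)
  39: appears 1 time(s)
Step 2: The value 18 appears most frequently (3 times).
Step 3: Mode = 18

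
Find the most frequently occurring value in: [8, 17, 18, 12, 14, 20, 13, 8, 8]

8

Step 1: Count the frequency of each value:
  8: appears 3 time(s)
  12: appears 1 time(s)
  13: appears 1 time(s)
  14: appears 1 time(s)
  17: appears 1 time(s)
  18: appears 1 time(s)
  20: appears 1 time(s)
Step 2: The value 8 appears most frequently (3 times).
Step 3: Mode = 8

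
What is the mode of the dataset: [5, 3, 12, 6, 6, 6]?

6

Step 1: Count the frequency of each value:
  3: appears 1 time(s)
  5: appears 1 time(s)
  6: appears 3 time(s)
  12: appears 1 time(s)
Step 2: The value 6 appears most frequently (3 times).
Step 3: Mode = 6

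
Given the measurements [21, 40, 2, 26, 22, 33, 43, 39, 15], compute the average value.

26.7778

Step 1: Sum all values: 21 + 40 + 2 + 26 + 22 + 33 + 43 + 39 + 15 = 241
Step 2: Count the number of values: n = 9
Step 3: Mean = sum / n = 241 / 9 = 26.7778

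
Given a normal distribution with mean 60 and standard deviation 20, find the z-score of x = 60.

0

Step 1: Recall the z-score formula: z = (x - mu) / sigma
Step 2: Substitute values: z = (60 - 60) / 20
Step 3: z = 0 / 20 = 0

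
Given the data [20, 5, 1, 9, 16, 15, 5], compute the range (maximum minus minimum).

19

Step 1: Identify the maximum value: max = 20
Step 2: Identify the minimum value: min = 1
Step 3: Range = max - min = 20 - 1 = 19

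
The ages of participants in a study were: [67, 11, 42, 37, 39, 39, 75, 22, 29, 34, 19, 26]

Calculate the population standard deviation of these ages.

17.7826

Step 1: Compute the mean: 36.6667
Step 2: Sum of squared deviations from the mean: 3794.6667
Step 3: Population variance = 3794.6667 / 12 = 316.2222
Step 4: Standard deviation = sqrt(316.2222) = 17.7826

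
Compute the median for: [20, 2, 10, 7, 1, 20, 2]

7

Step 1: Sort the data in ascending order: [1, 2, 2, 7, 10, 20, 20]
Step 2: The number of values is n = 7.
Step 3: Since n is odd, the median is the middle value at position 4: 7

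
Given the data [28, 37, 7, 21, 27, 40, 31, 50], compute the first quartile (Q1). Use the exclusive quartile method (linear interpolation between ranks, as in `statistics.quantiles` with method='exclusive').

22.5

Step 1: Sort the data: [7, 21, 27, 28, 31, 37, 40, 50]
Step 2: n = 8
Step 3: Using the exclusive quartile method:
  Q1 = 22.5
  Q2 (median) = 29.5
  Q3 = 39.25
  IQR = Q3 - Q1 = 39.25 - 22.5 = 16.75
Step 4: Q1 = 22.5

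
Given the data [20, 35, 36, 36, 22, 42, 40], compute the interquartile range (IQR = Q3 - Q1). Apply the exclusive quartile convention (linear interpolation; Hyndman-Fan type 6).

18

Step 1: Sort the data: [20, 22, 35, 36, 36, 40, 42]
Step 2: n = 7
Step 3: Using the exclusive quartile method:
  Q1 = 22
  Q2 (median) = 36
  Q3 = 40
  IQR = Q3 - Q1 = 40 - 22 = 18
Step 4: IQR = 18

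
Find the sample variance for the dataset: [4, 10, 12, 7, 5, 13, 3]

15.9048

Step 1: Compute the mean: (4 + 10 + 12 + 7 + 5 + 13 + 3) / 7 = 7.7143
Step 2: Compute squared deviations from the mean:
  (4 - 7.7143)^2 = 13.7959
  (10 - 7.7143)^2 = 5.2245
  (12 - 7.7143)^2 = 18.3673
  (7 - 7.7143)^2 = 0.5102
  (5 - 7.7143)^2 = 7.3673
  (13 - 7.7143)^2 = 27.9388
  (3 - 7.7143)^2 = 22.2245
Step 3: Sum of squared deviations = 95.4286
Step 4: Sample variance = 95.4286 / 6 = 15.9048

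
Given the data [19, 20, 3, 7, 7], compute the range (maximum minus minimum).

17

Step 1: Identify the maximum value: max = 20
Step 2: Identify the minimum value: min = 3
Step 3: Range = max - min = 20 - 3 = 17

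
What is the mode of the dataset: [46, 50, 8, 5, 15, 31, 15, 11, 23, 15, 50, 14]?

15

Step 1: Count the frequency of each value:
  5: appears 1 time(s)
  8: appears 1 time(s)
  11: appears 1 time(s)
  14: appears 1 time(s)
  15: appears 3 time(s)
  23: appears 1 time(s)
  31: appears 1 time(s)
  46: appears 1 time(s)
  50: appears 2 time(s)
Step 2: The value 15 appears most frequently (3 times).
Step 3: Mode = 15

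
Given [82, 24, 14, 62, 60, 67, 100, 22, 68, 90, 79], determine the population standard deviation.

27.4891

Step 1: Compute the mean: 60.7273
Step 2: Sum of squared deviations from the mean: 8312.1818
Step 3: Population variance = 8312.1818 / 11 = 755.6529
Step 4: Standard deviation = sqrt(755.6529) = 27.4891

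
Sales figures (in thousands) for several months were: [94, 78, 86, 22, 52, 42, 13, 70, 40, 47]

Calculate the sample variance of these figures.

728.0444

Step 1: Compute the mean: (94 + 78 + 86 + 22 + 52 + 42 + 13 + 70 + 40 + 47) / 10 = 54.4
Step 2: Compute squared deviations from the mean:
  (94 - 54.4)^2 = 1568.16
  (78 - 54.4)^2 = 556.96
  (86 - 54.4)^2 = 998.56
  (22 - 54.4)^2 = 1049.76
  (52 - 54.4)^2 = 5.76
  (42 - 54.4)^2 = 153.76
  (13 - 54.4)^2 = 1713.96
  (70 - 54.4)^2 = 243.36
  (40 - 54.4)^2 = 207.36
  (47 - 54.4)^2 = 54.76
Step 3: Sum of squared deviations = 6552.4
Step 4: Sample variance = 6552.4 / 9 = 728.0444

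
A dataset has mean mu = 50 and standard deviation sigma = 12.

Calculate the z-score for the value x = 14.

-3

Step 1: Recall the z-score formula: z = (x - mu) / sigma
Step 2: Substitute values: z = (14 - 50) / 12
Step 3: z = -36 / 12 = -3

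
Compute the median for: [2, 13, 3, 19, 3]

3

Step 1: Sort the data in ascending order: [2, 3, 3, 13, 19]
Step 2: The number of values is n = 5.
Step 3: Since n is odd, the median is the middle value at position 3: 3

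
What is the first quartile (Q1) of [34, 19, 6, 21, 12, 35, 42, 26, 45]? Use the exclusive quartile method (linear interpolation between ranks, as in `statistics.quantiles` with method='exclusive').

15.5

Step 1: Sort the data: [6, 12, 19, 21, 26, 34, 35, 42, 45]
Step 2: n = 9
Step 3: Using the exclusive quartile method:
  Q1 = 15.5
  Q2 (median) = 26
  Q3 = 38.5
  IQR = Q3 - Q1 = 38.5 - 15.5 = 23
Step 4: Q1 = 15.5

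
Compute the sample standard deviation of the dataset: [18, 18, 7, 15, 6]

5.8907

Step 1: Compute the mean: 12.8
Step 2: Sum of squared deviations from the mean: 138.8
Step 3: Sample variance = 138.8 / 4 = 34.7
Step 4: Standard deviation = sqrt(34.7) = 5.8907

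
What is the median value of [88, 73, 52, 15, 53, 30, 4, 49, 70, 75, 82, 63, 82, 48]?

58

Step 1: Sort the data in ascending order: [4, 15, 30, 48, 49, 52, 53, 63, 70, 73, 75, 82, 82, 88]
Step 2: The number of values is n = 14.
Step 3: Since n is even, the median is the average of positions 7 and 8:
  Median = (53 + 63) / 2 = 58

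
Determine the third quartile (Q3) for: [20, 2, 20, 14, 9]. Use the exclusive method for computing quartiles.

20

Step 1: Sort the data: [2, 9, 14, 20, 20]
Step 2: n = 5
Step 3: Using the exclusive quartile method:
  Q1 = 5.5
  Q2 (median) = 14
  Q3 = 20
  IQR = Q3 - Q1 = 20 - 5.5 = 14.5
Step 4: Q3 = 20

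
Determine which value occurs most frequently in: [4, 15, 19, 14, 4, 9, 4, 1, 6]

4

Step 1: Count the frequency of each value:
  1: appears 1 time(s)
  4: appears 3 time(s)
  6: appears 1 time(s)
  9: appears 1 time(s)
  14: appears 1 time(s)
  15: appears 1 time(s)
  19: appears 1 time(s)
Step 2: The value 4 appears most frequently (3 times).
Step 3: Mode = 4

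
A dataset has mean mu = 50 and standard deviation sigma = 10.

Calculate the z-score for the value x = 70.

2

Step 1: Recall the z-score formula: z = (x - mu) / sigma
Step 2: Substitute values: z = (70 - 50) / 10
Step 3: z = 20 / 10 = 2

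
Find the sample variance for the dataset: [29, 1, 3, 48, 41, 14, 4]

374.6667

Step 1: Compute the mean: (29 + 1 + 3 + 48 + 41 + 14 + 4) / 7 = 20
Step 2: Compute squared deviations from the mean:
  (29 - 20)^2 = 81
  (1 - 20)^2 = 361
  (3 - 20)^2 = 289
  (48 - 20)^2 = 784
  (41 - 20)^2 = 441
  (14 - 20)^2 = 36
  (4 - 20)^2 = 256
Step 3: Sum of squared deviations = 2248
Step 4: Sample variance = 2248 / 6 = 374.6667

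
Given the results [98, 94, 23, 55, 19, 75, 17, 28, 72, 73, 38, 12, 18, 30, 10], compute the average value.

44.1333

Step 1: Sum all values: 98 + 94 + 23 + 55 + 19 + 75 + 17 + 28 + 72 + 73 + 38 + 12 + 18 + 30 + 10 = 662
Step 2: Count the number of values: n = 15
Step 3: Mean = sum / n = 662 / 15 = 44.1333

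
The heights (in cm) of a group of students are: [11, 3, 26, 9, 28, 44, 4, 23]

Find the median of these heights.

17

Step 1: Sort the data in ascending order: [3, 4, 9, 11, 23, 26, 28, 44]
Step 2: The number of values is n = 8.
Step 3: Since n is even, the median is the average of positions 4 and 5:
  Median = (11 + 23) / 2 = 17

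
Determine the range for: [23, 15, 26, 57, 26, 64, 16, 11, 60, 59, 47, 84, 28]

73

Step 1: Identify the maximum value: max = 84
Step 2: Identify the minimum value: min = 11
Step 3: Range = max - min = 84 - 11 = 73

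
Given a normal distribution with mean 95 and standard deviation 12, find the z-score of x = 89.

-0.5

Step 1: Recall the z-score formula: z = (x - mu) / sigma
Step 2: Substitute values: z = (89 - 95) / 12
Step 3: z = -6 / 12 = -0.5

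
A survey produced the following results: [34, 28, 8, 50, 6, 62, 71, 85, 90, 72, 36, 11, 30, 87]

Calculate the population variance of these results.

839.6939

Step 1: Compute the mean: (34 + 28 + 8 + 50 + 6 + 62 + 71 + 85 + 90 + 72 + 36 + 11 + 30 + 87) / 14 = 47.8571
Step 2: Compute squared deviations from the mean:
  (34 - 47.8571)^2 = 192.0204
  (28 - 47.8571)^2 = 394.3061
  (8 - 47.8571)^2 = 1588.5918
  (50 - 47.8571)^2 = 4.5918
  (6 - 47.8571)^2 = 1752.0204
  (62 - 47.8571)^2 = 200.0204
  (71 - 47.8571)^2 = 535.5918
  (85 - 47.8571)^2 = 1379.5918
  (90 - 47.8571)^2 = 1776.0204
  (72 - 47.8571)^2 = 582.8776
  (36 - 47.8571)^2 = 140.5918
  (11 - 47.8571)^2 = 1358.449
  (30 - 47.8571)^2 = 318.8776
  (87 - 47.8571)^2 = 1532.1633
Step 3: Sum of squared deviations = 11755.7143
Step 4: Population variance = 11755.7143 / 14 = 839.6939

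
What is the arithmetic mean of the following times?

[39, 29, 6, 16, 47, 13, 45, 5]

25

Step 1: Sum all values: 39 + 29 + 6 + 16 + 47 + 13 + 45 + 5 = 200
Step 2: Count the number of values: n = 8
Step 3: Mean = sum / n = 200 / 8 = 25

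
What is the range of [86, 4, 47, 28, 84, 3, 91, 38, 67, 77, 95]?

92

Step 1: Identify the maximum value: max = 95
Step 2: Identify the minimum value: min = 3
Step 3: Range = max - min = 95 - 3 = 92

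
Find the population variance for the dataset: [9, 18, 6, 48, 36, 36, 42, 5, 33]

242.5432

Step 1: Compute the mean: (9 + 18 + 6 + 48 + 36 + 36 + 42 + 5 + 33) / 9 = 25.8889
Step 2: Compute squared deviations from the mean:
  (9 - 25.8889)^2 = 285.2346
  (18 - 25.8889)^2 = 62.2346
  (6 - 25.8889)^2 = 395.5679
  (48 - 25.8889)^2 = 488.9012
  (36 - 25.8889)^2 = 102.2346
  (36 - 25.8889)^2 = 102.2346
  (42 - 25.8889)^2 = 259.5679
  (5 - 25.8889)^2 = 436.3457
  (33 - 25.8889)^2 = 50.5679
Step 3: Sum of squared deviations = 2182.8889
Step 4: Population variance = 2182.8889 / 9 = 242.5432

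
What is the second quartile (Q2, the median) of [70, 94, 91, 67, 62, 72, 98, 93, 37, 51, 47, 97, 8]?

70

Step 1: Sort the data: [8, 37, 47, 51, 62, 67, 70, 72, 91, 93, 94, 97, 98]
Step 2: n = 13
Step 3: Q2 is the median. Since n is odd, it is the middle value at position 7: 70
Step 4: Q2 = 70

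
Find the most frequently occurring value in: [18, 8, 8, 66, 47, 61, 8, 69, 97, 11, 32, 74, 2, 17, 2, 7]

8

Step 1: Count the frequency of each value:
  2: appears 2 time(s)
  7: appears 1 time(s)
  8: appears 3 time(s)
  11: appears 1 time(s)
  17: appears 1 time(s)
  18: appears 1 time(s)
  32: appears 1 time(s)
  47: appears 1 time(s)
  61: appears 1 time(s)
  66: appears 1 time(s)
  69: appears 1 time(s)
  74: appears 1 time(s)
  97: appears 1 time(s)
Step 2: The value 8 appears most frequently (3 times).
Step 3: Mode = 8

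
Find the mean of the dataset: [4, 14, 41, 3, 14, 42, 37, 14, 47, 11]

22.7

Step 1: Sum all values: 4 + 14 + 41 + 3 + 14 + 42 + 37 + 14 + 47 + 11 = 227
Step 2: Count the number of values: n = 10
Step 3: Mean = sum / n = 227 / 10 = 22.7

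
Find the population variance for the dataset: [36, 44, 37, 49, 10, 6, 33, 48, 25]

215.5556

Step 1: Compute the mean: (36 + 44 + 37 + 49 + 10 + 6 + 33 + 48 + 25) / 9 = 32
Step 2: Compute squared deviations from the mean:
  (36 - 32)^2 = 16
  (44 - 32)^2 = 144
  (37 - 32)^2 = 25
  (49 - 32)^2 = 289
  (10 - 32)^2 = 484
  (6 - 32)^2 = 676
  (33 - 32)^2 = 1
  (48 - 32)^2 = 256
  (25 - 32)^2 = 49
Step 3: Sum of squared deviations = 1940
Step 4: Population variance = 1940 / 9 = 215.5556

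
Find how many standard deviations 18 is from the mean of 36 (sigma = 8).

-2.25

Step 1: Recall the z-score formula: z = (x - mu) / sigma
Step 2: Substitute values: z = (18 - 36) / 8
Step 3: z = -18 / 8 = -2.25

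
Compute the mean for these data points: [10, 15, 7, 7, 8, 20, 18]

12.1429

Step 1: Sum all values: 10 + 15 + 7 + 7 + 8 + 20 + 18 = 85
Step 2: Count the number of values: n = 7
Step 3: Mean = sum / n = 85 / 7 = 12.1429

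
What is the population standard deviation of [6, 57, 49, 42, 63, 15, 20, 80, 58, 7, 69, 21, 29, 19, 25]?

23.0642

Step 1: Compute the mean: 37.3333
Step 2: Sum of squared deviations from the mean: 7979.3333
Step 3: Population variance = 7979.3333 / 15 = 531.9556
Step 4: Standard deviation = sqrt(531.9556) = 23.0642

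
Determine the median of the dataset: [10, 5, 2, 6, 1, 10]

5.5

Step 1: Sort the data in ascending order: [1, 2, 5, 6, 10, 10]
Step 2: The number of values is n = 6.
Step 3: Since n is even, the median is the average of positions 3 and 4:
  Median = (5 + 6) / 2 = 5.5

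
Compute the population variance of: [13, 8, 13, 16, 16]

8.56

Step 1: Compute the mean: (13 + 8 + 13 + 16 + 16) / 5 = 13.2
Step 2: Compute squared deviations from the mean:
  (13 - 13.2)^2 = 0.04
  (8 - 13.2)^2 = 27.04
  (13 - 13.2)^2 = 0.04
  (16 - 13.2)^2 = 7.84
  (16 - 13.2)^2 = 7.84
Step 3: Sum of squared deviations = 42.8
Step 4: Population variance = 42.8 / 5 = 8.56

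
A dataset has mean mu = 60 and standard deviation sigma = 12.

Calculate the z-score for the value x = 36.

-2

Step 1: Recall the z-score formula: z = (x - mu) / sigma
Step 2: Substitute values: z = (36 - 60) / 12
Step 3: z = -24 / 12 = -2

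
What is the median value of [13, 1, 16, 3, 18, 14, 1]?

13

Step 1: Sort the data in ascending order: [1, 1, 3, 13, 14, 16, 18]
Step 2: The number of values is n = 7.
Step 3: Since n is odd, the median is the middle value at position 4: 13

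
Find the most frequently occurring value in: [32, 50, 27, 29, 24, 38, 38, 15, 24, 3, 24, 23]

24

Step 1: Count the frequency of each value:
  3: appears 1 time(s)
  15: appears 1 time(s)
  23: appears 1 time(s)
  24: appears 3 time(s)
  27: appears 1 time(s)
  29: appears 1 time(s)
  32: appears 1 time(s)
  38: appears 2 time(s)
  50: appears 1 time(s)
Step 2: The value 24 appears most frequently (3 times).
Step 3: Mode = 24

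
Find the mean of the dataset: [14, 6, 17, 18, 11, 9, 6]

11.5714

Step 1: Sum all values: 14 + 6 + 17 + 18 + 11 + 9 + 6 = 81
Step 2: Count the number of values: n = 7
Step 3: Mean = sum / n = 81 / 7 = 11.5714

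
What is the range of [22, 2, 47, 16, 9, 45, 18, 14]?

45

Step 1: Identify the maximum value: max = 47
Step 2: Identify the minimum value: min = 2
Step 3: Range = max - min = 47 - 2 = 45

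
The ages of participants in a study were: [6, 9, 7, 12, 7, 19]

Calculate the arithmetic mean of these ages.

10

Step 1: Sum all values: 6 + 9 + 7 + 12 + 7 + 19 = 60
Step 2: Count the number of values: n = 6
Step 3: Mean = sum / n = 60 / 6 = 10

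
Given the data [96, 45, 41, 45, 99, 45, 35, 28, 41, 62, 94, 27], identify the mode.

45

Step 1: Count the frequency of each value:
  27: appears 1 time(s)
  28: appears 1 time(s)
  35: appears 1 time(s)
  41: appears 2 time(s)
  45: appears 3 time(s)
  62: appears 1 time(s)
  94: appears 1 time(s)
  96: appears 1 time(s)
  99: appears 1 time(s)
Step 2: The value 45 appears most frequently (3 times).
Step 3: Mode = 45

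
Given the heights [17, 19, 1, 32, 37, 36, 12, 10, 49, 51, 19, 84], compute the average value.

30.5833

Step 1: Sum all values: 17 + 19 + 1 + 32 + 37 + 36 + 12 + 10 + 49 + 51 + 19 + 84 = 367
Step 2: Count the number of values: n = 12
Step 3: Mean = sum / n = 367 / 12 = 30.5833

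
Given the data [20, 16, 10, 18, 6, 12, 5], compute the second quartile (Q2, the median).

12

Step 1: Sort the data: [5, 6, 10, 12, 16, 18, 20]
Step 2: n = 7
Step 3: Q2 is the median. Since n is odd, it is the middle value at position 4: 12
Step 4: Q2 = 12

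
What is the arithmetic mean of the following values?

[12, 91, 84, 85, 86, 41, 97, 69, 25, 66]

65.6

Step 1: Sum all values: 12 + 91 + 84 + 85 + 86 + 41 + 97 + 69 + 25 + 66 = 656
Step 2: Count the number of values: n = 10
Step 3: Mean = sum / n = 656 / 10 = 65.6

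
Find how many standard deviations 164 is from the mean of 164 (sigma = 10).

0

Step 1: Recall the z-score formula: z = (x - mu) / sigma
Step 2: Substitute values: z = (164 - 164) / 10
Step 3: z = 0 / 10 = 0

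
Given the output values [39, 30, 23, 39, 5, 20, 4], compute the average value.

22.8571

Step 1: Sum all values: 39 + 30 + 23 + 39 + 5 + 20 + 4 = 160
Step 2: Count the number of values: n = 7
Step 3: Mean = sum / n = 160 / 7 = 22.8571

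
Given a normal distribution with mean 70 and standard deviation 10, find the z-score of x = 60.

-1

Step 1: Recall the z-score formula: z = (x - mu) / sigma
Step 2: Substitute values: z = (60 - 70) / 10
Step 3: z = -10 / 10 = -1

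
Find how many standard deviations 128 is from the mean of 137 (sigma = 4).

-2.25

Step 1: Recall the z-score formula: z = (x - mu) / sigma
Step 2: Substitute values: z = (128 - 137) / 4
Step 3: z = -9 / 4 = -2.25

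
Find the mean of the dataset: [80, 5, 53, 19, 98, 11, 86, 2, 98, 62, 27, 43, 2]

45.0769

Step 1: Sum all values: 80 + 5 + 53 + 19 + 98 + 11 + 86 + 2 + 98 + 62 + 27 + 43 + 2 = 586
Step 2: Count the number of values: n = 13
Step 3: Mean = sum / n = 586 / 13 = 45.0769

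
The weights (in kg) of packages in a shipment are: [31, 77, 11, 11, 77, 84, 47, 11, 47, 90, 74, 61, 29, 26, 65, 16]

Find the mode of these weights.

11

Step 1: Count the frequency of each value:
  11: appears 3 time(s)
  16: appears 1 time(s)
  26: appears 1 time(s)
  29: appears 1 time(s)
  31: appears 1 time(s)
  47: appears 2 time(s)
  61: appears 1 time(s)
  65: appears 1 time(s)
  74: appears 1 time(s)
  77: appears 2 time(s)
  84: appears 1 time(s)
  90: appears 1 time(s)
Step 2: The value 11 appears most frequently (3 times).
Step 3: Mode = 11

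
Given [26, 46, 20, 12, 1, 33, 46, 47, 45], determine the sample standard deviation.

17

Step 1: Compute the mean: 30.6667
Step 2: Sum of squared deviations from the mean: 2312
Step 3: Sample variance = 2312 / 8 = 289
Step 4: Standard deviation = sqrt(289) = 17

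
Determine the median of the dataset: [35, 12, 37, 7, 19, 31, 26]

26

Step 1: Sort the data in ascending order: [7, 12, 19, 26, 31, 35, 37]
Step 2: The number of values is n = 7.
Step 3: Since n is odd, the median is the middle value at position 4: 26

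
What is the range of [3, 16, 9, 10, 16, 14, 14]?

13

Step 1: Identify the maximum value: max = 16
Step 2: Identify the minimum value: min = 3
Step 3: Range = max - min = 16 - 3 = 13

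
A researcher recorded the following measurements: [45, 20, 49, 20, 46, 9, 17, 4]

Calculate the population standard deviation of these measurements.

16.6414

Step 1: Compute the mean: 26.25
Step 2: Sum of squared deviations from the mean: 2215.5
Step 3: Population variance = 2215.5 / 8 = 276.9375
Step 4: Standard deviation = sqrt(276.9375) = 16.6414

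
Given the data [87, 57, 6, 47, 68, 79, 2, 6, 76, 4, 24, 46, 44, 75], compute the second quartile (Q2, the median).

46.5

Step 1: Sort the data: [2, 4, 6, 6, 24, 44, 46, 47, 57, 68, 75, 76, 79, 87]
Step 2: n = 14
Step 3: Q2 is the median. Since n is even, it is the average of the values at positions 7 and 8:
  Q2 = (46 + 47) / 2 = 46.5
Step 4: Q2 = 46.5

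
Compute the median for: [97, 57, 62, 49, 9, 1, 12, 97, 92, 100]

59.5

Step 1: Sort the data in ascending order: [1, 9, 12, 49, 57, 62, 92, 97, 97, 100]
Step 2: The number of values is n = 10.
Step 3: Since n is even, the median is the average of positions 5 and 6:
  Median = (57 + 62) / 2 = 59.5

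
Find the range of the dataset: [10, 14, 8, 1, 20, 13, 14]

19

Step 1: Identify the maximum value: max = 20
Step 2: Identify the minimum value: min = 1
Step 3: Range = max - min = 20 - 1 = 19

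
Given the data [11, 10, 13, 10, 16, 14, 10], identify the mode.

10

Step 1: Count the frequency of each value:
  10: appears 3 time(s)
  11: appears 1 time(s)
  13: appears 1 time(s)
  14: appears 1 time(s)
  16: appears 1 time(s)
Step 2: The value 10 appears most frequently (3 times).
Step 3: Mode = 10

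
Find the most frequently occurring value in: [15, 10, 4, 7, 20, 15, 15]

15

Step 1: Count the frequency of each value:
  4: appears 1 time(s)
  7: appears 1 time(s)
  10: appears 1 time(s)
  15: appears 3 time(s)
  20: appears 1 time(s)
Step 2: The value 15 appears most frequently (3 times).
Step 3: Mode = 15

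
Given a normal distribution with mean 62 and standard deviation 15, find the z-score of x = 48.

-0.9333

Step 1: Recall the z-score formula: z = (x - mu) / sigma
Step 2: Substitute values: z = (48 - 62) / 15
Step 3: z = -14 / 15 = -0.9333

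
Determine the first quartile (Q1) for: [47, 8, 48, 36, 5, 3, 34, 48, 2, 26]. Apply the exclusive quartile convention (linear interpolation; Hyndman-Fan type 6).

4.5

Step 1: Sort the data: [2, 3, 5, 8, 26, 34, 36, 47, 48, 48]
Step 2: n = 10
Step 3: Using the exclusive quartile method:
  Q1 = 4.5
  Q2 (median) = 30
  Q3 = 47.25
  IQR = Q3 - Q1 = 47.25 - 4.5 = 42.75
Step 4: Q1 = 4.5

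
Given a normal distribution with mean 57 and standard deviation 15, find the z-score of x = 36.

-1.4

Step 1: Recall the z-score formula: z = (x - mu) / sigma
Step 2: Substitute values: z = (36 - 57) / 15
Step 3: z = -21 / 15 = -1.4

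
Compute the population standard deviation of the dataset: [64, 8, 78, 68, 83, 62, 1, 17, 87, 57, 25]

29.8998

Step 1: Compute the mean: 50
Step 2: Sum of squared deviations from the mean: 9834
Step 3: Population variance = 9834 / 11 = 894
Step 4: Standard deviation = sqrt(894) = 29.8998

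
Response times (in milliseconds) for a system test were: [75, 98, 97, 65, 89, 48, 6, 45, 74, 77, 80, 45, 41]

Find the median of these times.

74

Step 1: Sort the data in ascending order: [6, 41, 45, 45, 48, 65, 74, 75, 77, 80, 89, 97, 98]
Step 2: The number of values is n = 13.
Step 3: Since n is odd, the median is the middle value at position 7: 74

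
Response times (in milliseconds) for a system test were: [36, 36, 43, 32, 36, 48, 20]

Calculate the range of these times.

28

Step 1: Identify the maximum value: max = 48
Step 2: Identify the minimum value: min = 20
Step 3: Range = max - min = 48 - 20 = 28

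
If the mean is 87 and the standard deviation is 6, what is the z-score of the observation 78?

-1.5

Step 1: Recall the z-score formula: z = (x - mu) / sigma
Step 2: Substitute values: z = (78 - 87) / 6
Step 3: z = -9 / 6 = -1.5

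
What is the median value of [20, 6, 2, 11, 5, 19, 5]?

6

Step 1: Sort the data in ascending order: [2, 5, 5, 6, 11, 19, 20]
Step 2: The number of values is n = 7.
Step 3: Since n is odd, the median is the middle value at position 4: 6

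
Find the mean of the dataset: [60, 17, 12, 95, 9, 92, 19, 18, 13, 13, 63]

37.3636

Step 1: Sum all values: 60 + 17 + 12 + 95 + 9 + 92 + 19 + 18 + 13 + 13 + 63 = 411
Step 2: Count the number of values: n = 11
Step 3: Mean = sum / n = 411 / 11 = 37.3636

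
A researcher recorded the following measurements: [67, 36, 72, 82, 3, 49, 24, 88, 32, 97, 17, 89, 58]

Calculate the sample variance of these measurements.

934.5769

Step 1: Compute the mean: (67 + 36 + 72 + 82 + 3 + 49 + 24 + 88 + 32 + 97 + 17 + 89 + 58) / 13 = 54.9231
Step 2: Compute squared deviations from the mean:
  (67 - 54.9231)^2 = 145.8521
  (36 - 54.9231)^2 = 358.0828
  (72 - 54.9231)^2 = 291.6213
  (82 - 54.9231)^2 = 733.1598
  (3 - 54.9231)^2 = 2696.0059
  (49 - 54.9231)^2 = 35.0828
  (24 - 54.9231)^2 = 956.2367
  (88 - 54.9231)^2 = 1094.0828
  (32 - 54.9231)^2 = 525.4675
  (97 - 54.9231)^2 = 1770.4675
  (17 - 54.9231)^2 = 1438.1598
  (89 - 54.9231)^2 = 1161.2367
  (58 - 54.9231)^2 = 9.4675
Step 3: Sum of squared deviations = 11214.9231
Step 4: Sample variance = 11214.9231 / 12 = 934.5769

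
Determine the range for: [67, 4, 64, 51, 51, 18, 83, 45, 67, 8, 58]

79

Step 1: Identify the maximum value: max = 83
Step 2: Identify the minimum value: min = 4
Step 3: Range = max - min = 83 - 4 = 79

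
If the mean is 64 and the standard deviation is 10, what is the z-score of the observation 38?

-2.6

Step 1: Recall the z-score formula: z = (x - mu) / sigma
Step 2: Substitute values: z = (38 - 64) / 10
Step 3: z = -26 / 10 = -2.6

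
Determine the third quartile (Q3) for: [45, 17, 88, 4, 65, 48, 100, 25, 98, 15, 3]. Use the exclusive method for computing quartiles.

88

Step 1: Sort the data: [3, 4, 15, 17, 25, 45, 48, 65, 88, 98, 100]
Step 2: n = 11
Step 3: Using the exclusive quartile method:
  Q1 = 15
  Q2 (median) = 45
  Q3 = 88
  IQR = Q3 - Q1 = 88 - 15 = 73
Step 4: Q3 = 88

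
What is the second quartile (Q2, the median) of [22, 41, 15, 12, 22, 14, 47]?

22

Step 1: Sort the data: [12, 14, 15, 22, 22, 41, 47]
Step 2: n = 7
Step 3: Q2 is the median. Since n is odd, it is the middle value at position 4: 22
Step 4: Q2 = 22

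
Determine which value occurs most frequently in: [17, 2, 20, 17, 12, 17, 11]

17

Step 1: Count the frequency of each value:
  2: appears 1 time(s)
  11: appears 1 time(s)
  12: appears 1 time(s)
  17: appears 3 time(s)
  20: appears 1 time(s)
Step 2: The value 17 appears most frequently (3 times).
Step 3: Mode = 17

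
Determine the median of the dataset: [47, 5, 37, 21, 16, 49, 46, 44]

40.5

Step 1: Sort the data in ascending order: [5, 16, 21, 37, 44, 46, 47, 49]
Step 2: The number of values is n = 8.
Step 3: Since n is even, the median is the average of positions 4 and 5:
  Median = (37 + 44) / 2 = 40.5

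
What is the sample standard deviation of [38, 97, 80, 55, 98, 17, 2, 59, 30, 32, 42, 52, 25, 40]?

28.4135

Step 1: Compute the mean: 47.6429
Step 2: Sum of squared deviations from the mean: 10495.2143
Step 3: Sample variance = 10495.2143 / 13 = 807.3242
Step 4: Standard deviation = sqrt(807.3242) = 28.4135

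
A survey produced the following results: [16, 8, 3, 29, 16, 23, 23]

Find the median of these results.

16

Step 1: Sort the data in ascending order: [3, 8, 16, 16, 23, 23, 29]
Step 2: The number of values is n = 7.
Step 3: Since n is odd, the median is the middle value at position 4: 16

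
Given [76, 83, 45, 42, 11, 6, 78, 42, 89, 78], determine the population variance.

821.4

Step 1: Compute the mean: (76 + 83 + 45 + 42 + 11 + 6 + 78 + 42 + 89 + 78) / 10 = 55
Step 2: Compute squared deviations from the mean:
  (76 - 55)^2 = 441
  (83 - 55)^2 = 784
  (45 - 55)^2 = 100
  (42 - 55)^2 = 169
  (11 - 55)^2 = 1936
  (6 - 55)^2 = 2401
  (78 - 55)^2 = 529
  (42 - 55)^2 = 169
  (89 - 55)^2 = 1156
  (78 - 55)^2 = 529
Step 3: Sum of squared deviations = 8214
Step 4: Population variance = 8214 / 10 = 821.4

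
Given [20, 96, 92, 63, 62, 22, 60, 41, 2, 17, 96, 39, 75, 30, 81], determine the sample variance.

966.6381

Step 1: Compute the mean: (20 + 96 + 92 + 63 + 62 + 22 + 60 + 41 + 2 + 17 + 96 + 39 + 75 + 30 + 81) / 15 = 53.0667
Step 2: Compute squared deviations from the mean:
  (20 - 53.0667)^2 = 1093.4044
  (96 - 53.0667)^2 = 1843.2711
  (92 - 53.0667)^2 = 1515.8044
  (63 - 53.0667)^2 = 98.6711
  (62 - 53.0667)^2 = 79.8044
  (22 - 53.0667)^2 = 965.1378
  (60 - 53.0667)^2 = 48.0711
  (41 - 53.0667)^2 = 145.6044
  (2 - 53.0667)^2 = 2607.8044
  (17 - 53.0667)^2 = 1300.8044
  (96 - 53.0667)^2 = 1843.2711
  (39 - 53.0667)^2 = 197.8711
  (75 - 53.0667)^2 = 481.0711
  (30 - 53.0667)^2 = 532.0711
  (81 - 53.0667)^2 = 780.2711
Step 3: Sum of squared deviations = 13532.9333
Step 4: Sample variance = 13532.9333 / 14 = 966.6381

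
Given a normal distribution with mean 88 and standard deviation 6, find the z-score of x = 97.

1.5

Step 1: Recall the z-score formula: z = (x - mu) / sigma
Step 2: Substitute values: z = (97 - 88) / 6
Step 3: z = 9 / 6 = 1.5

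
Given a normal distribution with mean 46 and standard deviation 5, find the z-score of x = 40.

-1.2

Step 1: Recall the z-score formula: z = (x - mu) / sigma
Step 2: Substitute values: z = (40 - 46) / 5
Step 3: z = -6 / 5 = -1.2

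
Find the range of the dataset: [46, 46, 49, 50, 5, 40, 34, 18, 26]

45

Step 1: Identify the maximum value: max = 50
Step 2: Identify the minimum value: min = 5
Step 3: Range = max - min = 50 - 5 = 45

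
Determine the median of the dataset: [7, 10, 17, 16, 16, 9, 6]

10

Step 1: Sort the data in ascending order: [6, 7, 9, 10, 16, 16, 17]
Step 2: The number of values is n = 7.
Step 3: Since n is odd, the median is the middle value at position 4: 10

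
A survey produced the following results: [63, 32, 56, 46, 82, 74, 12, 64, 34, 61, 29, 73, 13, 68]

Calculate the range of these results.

70

Step 1: Identify the maximum value: max = 82
Step 2: Identify the minimum value: min = 12
Step 3: Range = max - min = 82 - 12 = 70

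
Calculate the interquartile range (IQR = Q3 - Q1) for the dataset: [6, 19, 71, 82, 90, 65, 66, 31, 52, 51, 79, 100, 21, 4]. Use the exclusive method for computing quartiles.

59.25

Step 1: Sort the data: [4, 6, 19, 21, 31, 51, 52, 65, 66, 71, 79, 82, 90, 100]
Step 2: n = 14
Step 3: Using the exclusive quartile method:
  Q1 = 20.5
  Q2 (median) = 58.5
  Q3 = 79.75
  IQR = Q3 - Q1 = 79.75 - 20.5 = 59.25
Step 4: IQR = 59.25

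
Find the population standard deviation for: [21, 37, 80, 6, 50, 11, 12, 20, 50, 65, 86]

27.122

Step 1: Compute the mean: 39.8182
Step 2: Sum of squared deviations from the mean: 8091.6364
Step 3: Population variance = 8091.6364 / 11 = 735.6033
Step 4: Standard deviation = sqrt(735.6033) = 27.122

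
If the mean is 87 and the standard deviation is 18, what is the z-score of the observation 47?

-2.2222

Step 1: Recall the z-score formula: z = (x - mu) / sigma
Step 2: Substitute values: z = (47 - 87) / 18
Step 3: z = -40 / 18 = -2.2222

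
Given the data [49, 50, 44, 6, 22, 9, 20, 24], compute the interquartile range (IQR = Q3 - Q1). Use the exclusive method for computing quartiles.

36

Step 1: Sort the data: [6, 9, 20, 22, 24, 44, 49, 50]
Step 2: n = 8
Step 3: Using the exclusive quartile method:
  Q1 = 11.75
  Q2 (median) = 23
  Q3 = 47.75
  IQR = Q3 - Q1 = 47.75 - 11.75 = 36
Step 4: IQR = 36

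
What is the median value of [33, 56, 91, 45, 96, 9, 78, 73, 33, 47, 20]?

47

Step 1: Sort the data in ascending order: [9, 20, 33, 33, 45, 47, 56, 73, 78, 91, 96]
Step 2: The number of values is n = 11.
Step 3: Since n is odd, the median is the middle value at position 6: 47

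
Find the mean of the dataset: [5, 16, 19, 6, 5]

10.2

Step 1: Sum all values: 5 + 16 + 19 + 6 + 5 = 51
Step 2: Count the number of values: n = 5
Step 3: Mean = sum / n = 51 / 5 = 10.2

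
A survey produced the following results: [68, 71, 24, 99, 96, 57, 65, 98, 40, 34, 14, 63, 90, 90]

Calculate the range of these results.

85

Step 1: Identify the maximum value: max = 99
Step 2: Identify the minimum value: min = 14
Step 3: Range = max - min = 99 - 14 = 85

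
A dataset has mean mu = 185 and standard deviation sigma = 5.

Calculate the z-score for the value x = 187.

0.4

Step 1: Recall the z-score formula: z = (x - mu) / sigma
Step 2: Substitute values: z = (187 - 185) / 5
Step 3: z = 2 / 5 = 0.4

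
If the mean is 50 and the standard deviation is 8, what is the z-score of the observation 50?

0

Step 1: Recall the z-score formula: z = (x - mu) / sigma
Step 2: Substitute values: z = (50 - 50) / 8
Step 3: z = 0 / 8 = 0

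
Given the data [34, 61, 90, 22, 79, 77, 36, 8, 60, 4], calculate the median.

48

Step 1: Sort the data in ascending order: [4, 8, 22, 34, 36, 60, 61, 77, 79, 90]
Step 2: The number of values is n = 10.
Step 3: Since n is even, the median is the average of positions 5 and 6:
  Median = (36 + 60) / 2 = 48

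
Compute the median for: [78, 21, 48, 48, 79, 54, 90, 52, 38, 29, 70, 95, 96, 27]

53

Step 1: Sort the data in ascending order: [21, 27, 29, 38, 48, 48, 52, 54, 70, 78, 79, 90, 95, 96]
Step 2: The number of values is n = 14.
Step 3: Since n is even, the median is the average of positions 7 and 8:
  Median = (52 + 54) / 2 = 53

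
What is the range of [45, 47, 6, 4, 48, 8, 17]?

44

Step 1: Identify the maximum value: max = 48
Step 2: Identify the minimum value: min = 4
Step 3: Range = max - min = 48 - 4 = 44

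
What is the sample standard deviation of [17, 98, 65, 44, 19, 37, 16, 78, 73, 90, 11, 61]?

30.8784

Step 1: Compute the mean: 50.75
Step 2: Sum of squared deviations from the mean: 10488.25
Step 3: Sample variance = 10488.25 / 11 = 953.4773
Step 4: Standard deviation = sqrt(953.4773) = 30.8784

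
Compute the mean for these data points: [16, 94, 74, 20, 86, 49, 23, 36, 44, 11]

45.3

Step 1: Sum all values: 16 + 94 + 74 + 20 + 86 + 49 + 23 + 36 + 44 + 11 = 453
Step 2: Count the number of values: n = 10
Step 3: Mean = sum / n = 453 / 10 = 45.3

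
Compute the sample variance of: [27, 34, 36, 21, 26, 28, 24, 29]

24.4107

Step 1: Compute the mean: (27 + 34 + 36 + 21 + 26 + 28 + 24 + 29) / 8 = 28.125
Step 2: Compute squared deviations from the mean:
  (27 - 28.125)^2 = 1.2656
  (34 - 28.125)^2 = 34.5156
  (36 - 28.125)^2 = 62.0156
  (21 - 28.125)^2 = 50.7656
  (26 - 28.125)^2 = 4.5156
  (28 - 28.125)^2 = 0.0156
  (24 - 28.125)^2 = 17.0156
  (29 - 28.125)^2 = 0.7656
Step 3: Sum of squared deviations = 170.875
Step 4: Sample variance = 170.875 / 7 = 24.4107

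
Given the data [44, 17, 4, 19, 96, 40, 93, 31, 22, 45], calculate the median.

35.5

Step 1: Sort the data in ascending order: [4, 17, 19, 22, 31, 40, 44, 45, 93, 96]
Step 2: The number of values is n = 10.
Step 3: Since n is even, the median is the average of positions 5 and 6:
  Median = (31 + 40) / 2 = 35.5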